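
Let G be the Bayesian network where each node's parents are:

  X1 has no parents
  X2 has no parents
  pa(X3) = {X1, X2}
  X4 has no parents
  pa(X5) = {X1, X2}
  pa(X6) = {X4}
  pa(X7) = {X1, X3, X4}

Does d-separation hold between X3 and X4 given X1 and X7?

No

Enumerating the 3 paths from X3 to X4 and testing each for blocking by {X1, X7}:
Path 1: X3 ← X2 → X5 ← X1 → X7 ← X4
  X5 is a collider here and neither X5 nor any of its descendants is conditioned on, so the collider stays closed — the path is blocked at X5.
Path 2: X3 ← X1 → X7 ← X4
  X1 is a fork here and X1 is conditioned on, so the path is blocked at X1.
Path 3: X3 → X7 ← X4
  X7 is a collider and X7 is conditioned on, which opens it — no node blocks this path, so it is active.
Since the path X3 → X7 ← X4 is active, X3 and X4 are not d-separated given {X1, X7}.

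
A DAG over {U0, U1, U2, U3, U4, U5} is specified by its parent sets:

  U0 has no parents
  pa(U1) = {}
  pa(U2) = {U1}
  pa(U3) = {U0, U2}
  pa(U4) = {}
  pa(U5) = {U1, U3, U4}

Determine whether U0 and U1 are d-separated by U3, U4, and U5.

Enumerating the 2 paths from U0 to U1 and testing each for blocking by {U3, U4, U5}:
Path 1: U0 → U3 ← U2 ← U1
  U3 is a collider and U3 is conditioned on, which opens it; U2 is a chain and U2 is not conditioned on — no node blocks this path, so it is active.
Path 2: U0 → U3 → U5 ← U1
  U3 is a chain here and U3 is conditioned on, so the path is blocked at U3.
Because an active path exists, U0 and U1 are not d-separated.

No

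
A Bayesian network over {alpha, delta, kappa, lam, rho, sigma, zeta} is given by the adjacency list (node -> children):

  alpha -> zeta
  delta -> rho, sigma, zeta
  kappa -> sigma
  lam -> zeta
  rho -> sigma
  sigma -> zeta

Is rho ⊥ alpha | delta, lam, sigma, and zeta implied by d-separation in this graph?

Enumerating the 4 paths from rho to alpha and testing each for blocking by {delta, lam, sigma, zeta}:
Path 1: rho → sigma → zeta ← alpha
  sigma is a chain here and sigma is conditioned on, so the path is blocked at sigma.
Path 2: rho → sigma ← delta → zeta ← alpha
  delta is a fork here and delta is conditioned on, so the path is blocked at delta.
Path 3: rho ← delta → sigma → zeta ← alpha
  delta is a fork here and delta is conditioned on, so the path is blocked at delta.
Path 4: rho ← delta → zeta ← alpha
  delta is a fork here and delta is conditioned on, so the path is blocked at delta.
Since every path is blocked, d-separation holds.

Yes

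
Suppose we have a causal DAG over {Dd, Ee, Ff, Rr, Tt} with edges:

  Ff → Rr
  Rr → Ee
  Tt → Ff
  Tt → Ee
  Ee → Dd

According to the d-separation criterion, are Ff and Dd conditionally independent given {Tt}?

No — Ff and Dd are not d-separated given {Tt}.

We examine all 2 paths between Ff and Dd:
Path 1: Ff → Rr → Ee → Dd
  Rr is a chain and Rr is not conditioned on; Ee is a chain and Ee is not conditioned on — no node blocks this path, so it is active.
Path 2: Ff ← Tt → Ee → Dd
  Tt is a fork here and Tt is conditioned on, so the path is blocked at Tt.
At least one path is unblocked, so d-separation fails.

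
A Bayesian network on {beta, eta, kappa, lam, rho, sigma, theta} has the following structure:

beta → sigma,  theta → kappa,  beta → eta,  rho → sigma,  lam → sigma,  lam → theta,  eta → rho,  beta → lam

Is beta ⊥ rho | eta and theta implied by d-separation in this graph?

There are 3 undirected paths between beta and rho; checking each against the conditioning set {eta, theta}:
Path 1: beta → lam → sigma ← rho
  sigma is a collider here and neither sigma nor any of its descendants is conditioned on, so the collider stays closed — the path is blocked at sigma.
Path 2: beta → eta → rho
  eta is a chain here and eta is conditioned on, so the path is blocked at eta.
Path 3: beta → sigma ← rho
  sigma is a collider here and neither sigma nor any of its descendants is conditioned on, so the collider stays closed — the path is blocked at sigma.
All paths are blocked; beta ⊥ rho | {eta, theta} holds.

Yes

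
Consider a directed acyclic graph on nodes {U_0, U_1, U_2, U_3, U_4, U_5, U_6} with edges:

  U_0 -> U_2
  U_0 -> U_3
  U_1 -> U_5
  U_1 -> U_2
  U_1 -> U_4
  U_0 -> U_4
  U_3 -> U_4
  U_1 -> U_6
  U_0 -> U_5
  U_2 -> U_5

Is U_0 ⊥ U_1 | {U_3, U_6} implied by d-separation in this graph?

We examine all 6 paths between U_0 and U_1:
Path 1: U_0 → U_5 ← U_1
  U_5 is a collider here and neither U_5 nor any of its descendants is conditioned on, so the collider stays closed — the path is blocked at U_5.
Path 2: U_0 → U_5 ← U_2 ← U_1
  U_5 is a collider here and neither U_5 nor any of its descendants is conditioned on, so the collider stays closed — the path is blocked at U_5.
Path 3: U_0 → U_2 → U_5 ← U_1
  U_5 is a collider here and neither U_5 nor any of its descendants is conditioned on, so the collider stays closed — the path is blocked at U_5.
Path 4: U_0 → U_2 ← U_1
  U_2 is a collider here and neither U_2 nor any of its descendants is conditioned on, so the collider stays closed — the path is blocked at U_2.
Path 5: U_0 → U_3 → U_4 ← U_1
  U_3 is a chain here and U_3 is conditioned on, so the path is blocked at U_3.
Path 6: U_0 → U_4 ← U_1
  U_4 is a collider here and neither U_4 nor any of its descendants is conditioned on, so the collider stays closed — the path is blocked at U_4.
All paths are blocked; U_0 ⊥ U_1 | {U_3, U_6} holds.

Yes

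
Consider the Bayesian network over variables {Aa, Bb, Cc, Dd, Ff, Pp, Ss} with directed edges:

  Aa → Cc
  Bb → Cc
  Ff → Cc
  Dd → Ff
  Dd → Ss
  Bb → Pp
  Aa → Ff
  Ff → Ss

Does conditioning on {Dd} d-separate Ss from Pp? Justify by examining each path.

Yes

We examine all 4 paths between Ss and Pp:
Path 1: Ss ← Ff → Cc ← Bb → Pp
  Cc is a collider here and neither Cc nor any of its descendants is conditioned on, so the collider stays closed — the path is blocked at Cc.
Path 2: Ss ← Ff ← Aa → Cc ← Bb → Pp
  Cc is a collider here and neither Cc nor any of its descendants is conditioned on, so the collider stays closed — the path is blocked at Cc.
Path 3: Ss ← Dd → Ff → Cc ← Bb → Pp
  Dd is a fork here and Dd is conditioned on, so the path is blocked at Dd.
Path 4: Ss ← Dd → Ff ← Aa → Cc ← Bb → Pp
  Dd is a fork here and Dd is conditioned on, so the path is blocked at Dd.
All paths are blocked; Ss ⊥ Pp | {Dd} holds.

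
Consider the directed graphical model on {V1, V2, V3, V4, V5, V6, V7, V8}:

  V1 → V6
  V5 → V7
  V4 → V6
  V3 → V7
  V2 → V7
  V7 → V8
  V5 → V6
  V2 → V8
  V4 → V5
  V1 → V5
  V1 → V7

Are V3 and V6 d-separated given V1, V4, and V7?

No

We examine all 6 paths between V3 and V6:
Path 1: V3 → V7 ← V5 → V6
  V7 is a collider and V7 is conditioned on, which opens it; V5 is a fork and V5 is not conditioned on — no node blocks this path, so it is active.
Path 2: V3 → V7 ← V5 ← V4 → V6
  V4 is a fork here and V4 is conditioned on, so the path is blocked at V4.
Path 3: V3 → V7 ← V5 ← V1 → V6
  V1 is a fork here and V1 is conditioned on, so the path is blocked at V1.
Path 4: V3 → V7 ← V1 → V6
  V1 is a fork here and V1 is conditioned on, so the path is blocked at V1.
Path 5: V3 → V7 ← V1 → V5 → V6
  V1 is a fork here and V1 is conditioned on, so the path is blocked at V1.
Path 6: V3 → V7 ← V1 → V5 ← V4 → V6
  V1 is a fork here and V1 is conditioned on, so the path is blocked at V1.
At least one path is unblocked, so d-separation fails.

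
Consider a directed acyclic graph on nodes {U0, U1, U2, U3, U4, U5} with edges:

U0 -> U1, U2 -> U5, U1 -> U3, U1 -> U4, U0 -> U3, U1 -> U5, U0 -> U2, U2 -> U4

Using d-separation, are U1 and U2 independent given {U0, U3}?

Yes

Enumerating the 4 paths from U1 to U2 and testing each for blocking by {U0, U3}:
Path 1: U1 → U5 ← U2
  U5 is a collider here and neither U5 nor any of its descendants is conditioned on, so the collider stays closed — the path is blocked at U5.
Path 2: U1 ← U0 → U2
  U0 is a fork here and U0 is conditioned on, so the path is blocked at U0.
Path 3: U1 → U3 ← U0 → U2
  U0 is a fork here and U0 is conditioned on, so the path is blocked at U0.
Path 4: U1 → U4 ← U2
  U4 is a collider here and neither U4 nor any of its descendants is conditioned on, so the collider stays closed — the path is blocked at U4.
All paths are blocked; U1 ⊥ U2 | {U0, U3} holds.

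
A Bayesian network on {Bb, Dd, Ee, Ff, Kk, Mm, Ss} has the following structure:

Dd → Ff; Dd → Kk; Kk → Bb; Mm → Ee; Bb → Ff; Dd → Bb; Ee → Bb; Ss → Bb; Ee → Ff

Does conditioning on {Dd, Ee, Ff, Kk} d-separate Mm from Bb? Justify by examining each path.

Enumerating the 4 paths from Mm to Bb and testing each for blocking by {Dd, Ee, Ff, Kk}:
Path 1: Mm → Ee → Ff ← Dd → Kk → Bb
  Ee is a chain here and Ee is conditioned on, so the path is blocked at Ee.
Path 2: Mm → Ee → Ff ← Dd → Bb
  Ee is a chain here and Ee is conditioned on, so the path is blocked at Ee.
Path 3: Mm → Ee → Ff ← Bb
  Ee is a chain here and Ee is conditioned on, so the path is blocked at Ee.
Path 4: Mm → Ee → Bb
  Ee is a chain here and Ee is conditioned on, so the path is blocked at Ee.
All paths are blocked; Mm ⊥ Bb | {Dd, Ee, Ff, Kk} holds.

Yes — Mm and Bb are d-separated given {Dd, Ee, Ff, Kk}.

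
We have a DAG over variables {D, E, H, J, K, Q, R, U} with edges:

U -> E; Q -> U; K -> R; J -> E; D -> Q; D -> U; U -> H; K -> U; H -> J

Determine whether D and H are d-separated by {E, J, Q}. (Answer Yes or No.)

No

Enumerating the 4 paths from D to H and testing each for blocking by {E, J, Q}:
  1. D → U → E ← J ← H — U:chain[open]; E:collider[open]; J:chain[blocks] ⇒ blocked
  2. D → U → H — U:chain[open] ⇒ active
  3. D → Q → U → E ← J ← H — Q:chain[blocks]; U:chain[open]; E:collider[open]; J:chain[blocks] ⇒ blocked
  4. D → Q → U → H — Q:chain[blocks]; U:chain[open] ⇒ blocked
At least one path is unblocked, so d-separation fails.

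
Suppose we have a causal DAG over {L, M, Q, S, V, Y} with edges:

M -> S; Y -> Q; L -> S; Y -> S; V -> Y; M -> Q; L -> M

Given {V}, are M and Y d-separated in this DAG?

3 paths connect M and Y; each must be blocked for d-separation to hold:
Path 1: M → S ← Y
  S is a collider here and neither S nor any of its descendants is conditioned on, so the collider stays closed — the path is blocked at S.
Path 2: M ← L → S ← Y
  S is a collider here and neither S nor any of its descendants is conditioned on, so the collider stays closed — the path is blocked at S.
Path 3: M → Q ← Y
  Q is a collider here and neither Q nor any of its descendants is conditioned on, so the collider stays closed — the path is blocked at Q.
Since every path is blocked, d-separation holds.

Yes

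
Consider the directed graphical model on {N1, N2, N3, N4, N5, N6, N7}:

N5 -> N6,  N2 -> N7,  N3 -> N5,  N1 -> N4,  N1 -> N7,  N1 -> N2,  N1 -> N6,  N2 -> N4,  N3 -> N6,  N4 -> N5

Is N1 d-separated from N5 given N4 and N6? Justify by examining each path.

There are 5 undirected paths between N1 and N5; checking each against the conditioning set {N4, N6}:
  1. N1 → N4 → N5 — N4:chain[blocks] ⇒ blocked
  2. N1 → N6 ← N3 → N5 — N6:collider[open]; N3:fork[open] ⇒ active
  3. N1 → N6 ← N5 — N6:collider[open] ⇒ active
  4. N1 → N7 ← N2 → N4 → N5 — N7:collider[blocks]; N2:fork[open]; N4:chain[blocks] ⇒ blocked
  5. N1 → N2 → N4 → N5 — N2:chain[open]; N4:chain[blocks] ⇒ blocked
Because an active path exists, N1 and N5 are not d-separated.

No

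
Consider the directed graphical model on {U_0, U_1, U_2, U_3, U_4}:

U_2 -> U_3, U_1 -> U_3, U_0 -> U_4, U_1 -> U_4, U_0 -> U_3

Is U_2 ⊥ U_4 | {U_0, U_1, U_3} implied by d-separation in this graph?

Yes

2 paths connect U_2 and U_4; each must be blocked for d-separation to hold:
  1. U_2 → U_3 ← U_0 → U_4 — U_3:collider[open]; U_0:fork[blocks] ⇒ blocked
  2. U_2 → U_3 ← U_1 → U_4 — U_3:collider[open]; U_1:fork[blocks] ⇒ blocked
All paths are blocked; U_2 ⊥ U_4 | {U_0, U_1, U_3} holds.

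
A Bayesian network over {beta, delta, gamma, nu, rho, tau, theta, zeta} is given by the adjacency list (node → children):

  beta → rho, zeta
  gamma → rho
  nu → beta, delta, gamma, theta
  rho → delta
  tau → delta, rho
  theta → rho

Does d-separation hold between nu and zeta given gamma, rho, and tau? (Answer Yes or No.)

No

5 paths connect nu and zeta; each must be blocked for d-separation to hold:
  1. nu → gamma → rho ← beta → zeta — gamma:chain[blocks]; rho:collider[open]; beta:fork[open] ⇒ blocked
  2. nu → beta → zeta — beta:chain[open] ⇒ active
  3. nu → theta → rho ← beta → zeta — theta:chain[open]; rho:collider[open]; beta:fork[open] ⇒ active
  4. nu → delta ← rho ← beta → zeta — delta:collider[blocks]; rho:chain[blocks]; beta:fork[open] ⇒ blocked
  5. nu → delta ← tau → rho ← beta → zeta — delta:collider[blocks]; tau:fork[blocks]; rho:collider[open]; beta:fork[open] ⇒ blocked
At least one path is unblocked, so d-separation fails.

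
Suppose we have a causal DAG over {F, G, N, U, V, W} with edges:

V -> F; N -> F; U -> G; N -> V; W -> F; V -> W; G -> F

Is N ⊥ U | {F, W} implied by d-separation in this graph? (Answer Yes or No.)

We examine all 3 paths between N and U:
Path 1: N → V → W → F ← G ← U
  W is a chain here and W is conditioned on, so the path is blocked at W.
Path 2: N → V → F ← G ← U
  V is a chain and V is not conditioned on; F is a collider and F is conditioned on, which opens it; G is a chain and G is not conditioned on — no node blocks this path, so it is active.
Path 3: N → F ← G ← U
  F is a collider and F is conditioned on, which opens it; G is a chain and G is not conditioned on — no node blocks this path, so it is active.
Because an active path exists, N and U are not d-separated.

No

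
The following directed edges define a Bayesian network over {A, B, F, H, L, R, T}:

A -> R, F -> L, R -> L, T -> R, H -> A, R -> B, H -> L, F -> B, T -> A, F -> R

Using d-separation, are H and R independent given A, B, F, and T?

Yes

There are 5 undirected paths between H and R; checking each against the conditioning set {A, B, F, T}:
Path 1: H → A ← T → R
  T is a fork here and T is conditioned on, so the path is blocked at T.
Path 2: H → A → R
  A is a chain here and A is conditioned on, so the path is blocked at A.
Path 3: H → L ← F → B ← R
  L is a collider here and neither L nor any of its descendants is conditioned on, so the collider stays closed — the path is blocked at L.
Path 4: H → L ← F → R
  L is a collider here and neither L nor any of its descendants is conditioned on, so the collider stays closed — the path is blocked at L.
Path 5: H → L ← R
  L is a collider here and neither L nor any of its descendants is conditioned on, so the collider stays closed — the path is blocked at L.
Since every path is blocked, d-separation holds.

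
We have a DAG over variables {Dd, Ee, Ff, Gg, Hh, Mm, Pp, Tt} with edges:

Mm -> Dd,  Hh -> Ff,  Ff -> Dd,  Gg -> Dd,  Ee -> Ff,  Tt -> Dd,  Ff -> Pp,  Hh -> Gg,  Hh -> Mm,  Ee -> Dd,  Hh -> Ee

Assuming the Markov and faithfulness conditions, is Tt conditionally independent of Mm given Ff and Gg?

Yes

There are 6 undirected paths between Tt and Mm; checking each against the conditioning set {Ff, Gg}:
Path 1: Tt → Dd ← Ff ← Hh → Mm
  Dd is a collider here and neither Dd nor any of its descendants is conditioned on, so the collider stays closed — the path is blocked at Dd.
Path 2: Tt → Dd ← Ff ← Ee ← Hh → Mm
  Dd is a collider here and neither Dd nor any of its descendants is conditioned on, so the collider stays closed — the path is blocked at Dd.
Path 3: Tt → Dd ← Gg ← Hh → Mm
  Dd is a collider here and neither Dd nor any of its descendants is conditioned on, so the collider stays closed — the path is blocked at Dd.
Path 4: Tt → Dd ← Mm
  Dd is a collider here and neither Dd nor any of its descendants is conditioned on, so the collider stays closed — the path is blocked at Dd.
Path 5: Tt → Dd ← Ee ← Hh → Mm
  Dd is a collider here and neither Dd nor any of its descendants is conditioned on, so the collider stays closed — the path is blocked at Dd.
Path 6: Tt → Dd ← Ee → Ff ← Hh → Mm
  Dd is a collider here and neither Dd nor any of its descendants is conditioned on, so the collider stays closed — the path is blocked at Dd.
All paths are blocked; Tt ⊥ Mm | {Ff, Gg} holds.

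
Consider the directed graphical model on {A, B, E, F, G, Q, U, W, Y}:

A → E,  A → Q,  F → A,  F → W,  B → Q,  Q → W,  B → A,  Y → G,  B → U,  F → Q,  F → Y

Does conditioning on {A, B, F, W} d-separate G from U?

We examine all 6 paths between G and U:
Path 1: G ← Y ← F → W ← Q ← B → U
  F is a fork here and F is conditioned on, so the path is blocked at F.
Path 2: G ← Y ← F → W ← Q ← A ← B → U
  F is a fork here and F is conditioned on, so the path is blocked at F.
Path 3: G ← Y ← F → A ← B → U
  F is a fork here and F is conditioned on, so the path is blocked at F.
Path 4: G ← Y ← F → A → Q ← B → U
  F is a fork here and F is conditioned on, so the path is blocked at F.
Path 5: G ← Y ← F → Q ← B → U
  F is a fork here and F is conditioned on, so the path is blocked at F.
Path 6: G ← Y ← F → Q ← A ← B → U
  F is a fork here and F is conditioned on, so the path is blocked at F.
Since every path is blocked, d-separation holds.

Yes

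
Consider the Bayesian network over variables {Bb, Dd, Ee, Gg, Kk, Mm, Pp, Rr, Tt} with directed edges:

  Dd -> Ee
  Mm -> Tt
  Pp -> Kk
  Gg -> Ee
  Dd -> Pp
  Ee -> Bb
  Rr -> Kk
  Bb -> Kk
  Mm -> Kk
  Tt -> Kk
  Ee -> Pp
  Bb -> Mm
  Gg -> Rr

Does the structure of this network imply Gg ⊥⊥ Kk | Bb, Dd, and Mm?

No — Gg and Kk are not d-separated given {Bb, Dd, Mm}.

We examine all 6 paths between Gg and Kk:
Path 1: Gg → Rr → Kk
  Rr is a chain and Rr is not conditioned on — no node blocks this path, so it is active.
Path 2: Gg → Ee ← Dd → Pp → Kk
  Dd is a fork here and Dd is conditioned on, so the path is blocked at Dd.
Path 3: Gg → Ee → Pp → Kk
  Ee is a chain and Ee is not conditioned on; Pp is a chain and Pp is not conditioned on — no node blocks this path, so it is active.
Path 4: Gg → Ee → Bb → Mm → Tt → Kk
  Bb is a chain here and Bb is conditioned on, so the path is blocked at Bb.
Path 5: Gg → Ee → Bb → Mm → Kk
  Bb is a chain here and Bb is conditioned on, so the path is blocked at Bb.
Path 6: Gg → Ee → Bb → Kk
  Bb is a chain here and Bb is conditioned on, so the path is blocked at Bb.
Because an active path exists, Gg and Kk are not d-separated.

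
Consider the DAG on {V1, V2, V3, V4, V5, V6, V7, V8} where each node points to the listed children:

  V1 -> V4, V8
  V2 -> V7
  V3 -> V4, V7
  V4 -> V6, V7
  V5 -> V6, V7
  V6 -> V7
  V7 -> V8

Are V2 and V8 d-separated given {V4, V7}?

No — V2 and V8 are not d-separated given {V4, V7}.

Enumerating the 5 paths from V2 to V8 and testing each for blocking by {V4, V7}:
  1. V2 → V7 ← V6 ← V4 ← V1 → V8 — V7:collider[open]; V6:chain[open]; V4:chain[blocks]; V1:fork[open] ⇒ blocked
  2. V2 → V7 ← V4 ← V1 → V8 — V7:collider[open]; V4:chain[blocks]; V1:fork[open] ⇒ blocked
  3. V2 → V7 ← V5 → V6 ← V4 ← V1 → V8 — V7:collider[open]; V5:fork[open]; V6:collider[open]; V4:chain[blocks]; V1:fork[open] ⇒ blocked
  4. V2 → V7 ← V3 → V4 ← V1 → V8 — V7:collider[open]; V3:fork[open]; V4:collider[open]; V1:fork[open] ⇒ active
  5. V2 → V7 → V8 — V7:chain[blocks] ⇒ blocked
Because an active path exists, V2 and V8 are not d-separated.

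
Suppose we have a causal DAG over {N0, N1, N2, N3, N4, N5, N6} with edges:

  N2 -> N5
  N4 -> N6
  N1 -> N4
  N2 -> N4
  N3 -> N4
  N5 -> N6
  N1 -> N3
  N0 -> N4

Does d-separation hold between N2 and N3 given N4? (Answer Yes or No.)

We examine all 4 paths between N2 and N3:
  1. N2 → N4 ← N3 — N4:collider[open] ⇒ active
  2. N2 → N4 ← N1 → N3 — N4:collider[open]; N1:fork[open] ⇒ active
  3. N2 → N5 → N6 ← N4 ← N3 — N5:chain[open]; N6:collider[blocks]; N4:chain[blocks] ⇒ blocked
  4. N2 → N5 → N6 ← N4 ← N1 → N3 — N5:chain[open]; N6:collider[blocks]; N4:chain[blocks]; N1:fork[open] ⇒ blocked
At least one path is unblocked, so d-separation fails.

No — N2 and N3 are not d-separated given {N4}.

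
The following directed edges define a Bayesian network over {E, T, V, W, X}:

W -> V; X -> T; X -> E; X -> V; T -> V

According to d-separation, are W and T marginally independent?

Yes — W and T are d-separated given ∅.

We examine all 2 paths between W and T:
  1. W → V ← X → T — V:collider[blocks]; X:fork[open] ⇒ blocked
  2. W → V ← T — V:collider[blocks] ⇒ blocked
Every path is blocked, so W and T are d-separated given ∅.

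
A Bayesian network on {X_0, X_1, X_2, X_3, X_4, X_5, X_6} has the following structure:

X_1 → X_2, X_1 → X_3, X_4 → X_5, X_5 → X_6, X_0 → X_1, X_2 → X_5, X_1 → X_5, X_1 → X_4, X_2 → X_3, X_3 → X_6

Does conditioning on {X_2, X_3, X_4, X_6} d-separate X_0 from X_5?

There are 6 undirected paths between X_0 and X_5; checking each against the conditioning set {X_2, X_3, X_4, X_6}:
  1. X_0 → X_1 → X_5 — X_1:chain[open] ⇒ active
  2. X_0 → X_1 → X_4 → X_5 — X_1:chain[open]; X_4:chain[blocks] ⇒ blocked
  3. X_0 → X_1 → X_2 → X_5 — X_1:chain[open]; X_2:chain[blocks] ⇒ blocked
  4. X_0 → X_1 → X_2 → X_3 → X_6 ← X_5 — X_1:chain[open]; X_2:chain[blocks]; X_3:chain[blocks]; X_6:collider[open] ⇒ blocked
  5. X_0 → X_1 → X_3 → X_6 ← X_5 — X_1:chain[open]; X_3:chain[blocks]; X_6:collider[open] ⇒ blocked
  6. X_0 → X_1 → X_3 ← X_2 → X_5 — X_1:chain[open]; X_3:collider[open]; X_2:fork[blocks] ⇒ blocked
Because an active path exists, X_0 and X_5 are not d-separated.

No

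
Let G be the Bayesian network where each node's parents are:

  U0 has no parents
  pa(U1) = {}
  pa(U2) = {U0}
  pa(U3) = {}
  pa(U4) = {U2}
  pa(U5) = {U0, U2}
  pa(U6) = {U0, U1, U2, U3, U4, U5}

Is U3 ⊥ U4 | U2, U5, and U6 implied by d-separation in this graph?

We examine all 6 paths between U3 and U4:
  1. U3 → U6 ← U5 ← U2 → U4 — U6:collider[open]; U5:chain[blocks]; U2:fork[blocks] ⇒ blocked
  2. U3 → U6 ← U5 ← U0 → U2 → U4 — U6:collider[open]; U5:chain[blocks]; U0:fork[open]; U2:chain[blocks] ⇒ blocked
  3. U3 → U6 ← U2 → U4 — U6:collider[open]; U2:fork[blocks] ⇒ blocked
  4. U3 → U6 ← U4 — U6:collider[open] ⇒ active
  5. U3 → U6 ← U0 → U5 ← U2 → U4 — U6:collider[open]; U0:fork[open]; U5:collider[open]; U2:fork[blocks] ⇒ blocked
  6. U3 → U6 ← U0 → U2 → U4 — U6:collider[open]; U0:fork[open]; U2:chain[blocks] ⇒ blocked
Because an active path exists, U3 and U4 are not d-separated.

No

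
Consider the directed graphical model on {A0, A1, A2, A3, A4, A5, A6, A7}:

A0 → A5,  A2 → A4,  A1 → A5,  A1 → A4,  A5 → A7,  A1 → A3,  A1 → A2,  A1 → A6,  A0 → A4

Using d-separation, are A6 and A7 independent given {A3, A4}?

No

There are 3 undirected paths between A6 and A7; checking each against the conditioning set {A3, A4}:
Path 1: A6 ← A1 → A5 → A7
  A1 is a fork and A1 is not conditioned on; A5 is a chain and A5 is not conditioned on — no node blocks this path, so it is active.
Path 2: A6 ← A1 → A2 → A4 ← A0 → A5 → A7
  A1 is a fork and A1 is not conditioned on; A2 is a chain and A2 is not conditioned on; A4 is a collider and A4 is conditioned on, which opens it; A0 is a fork and A0 is not conditioned on; A5 is a chain and A5 is not conditioned on — no node blocks this path, so it is active.
Path 3: A6 ← A1 → A4 ← A0 → A5 → A7
  A1 is a fork and A1 is not conditioned on; A4 is a collider and A4 is conditioned on, which opens it; A0 is a fork and A0 is not conditioned on; A5 is a chain and A5 is not conditioned on — no node blocks this path, so it is active.
Because an active path exists, A6 and A7 are not d-separated.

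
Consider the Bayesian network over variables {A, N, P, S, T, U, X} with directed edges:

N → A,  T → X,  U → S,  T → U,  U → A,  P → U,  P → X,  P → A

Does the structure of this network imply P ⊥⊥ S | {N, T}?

Enumerating the 3 paths from P to S and testing each for blocking by {N, T}:
Path 1: P → X ← T → U → S
  X is a collider here and neither X nor any of its descendants is conditioned on, so the collider stays closed — the path is blocked at X.
Path 2: P → U → S
  U is a chain and U is not conditioned on — no node blocks this path, so it is active.
Path 3: P → A ← U → S
  A is a collider here and neither A nor any of its descendants is conditioned on, so the collider stays closed — the path is blocked at A.
Because an active path exists, P and S are not d-separated.

No — P and S are not d-separated given {N, T}.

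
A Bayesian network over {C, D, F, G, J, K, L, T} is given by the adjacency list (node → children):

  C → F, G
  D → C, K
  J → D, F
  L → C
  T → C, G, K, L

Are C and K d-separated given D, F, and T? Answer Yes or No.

There are 5 undirected paths between C and K; checking each against the conditioning set {D, F, T}:
Path 1: C → G ← T → K
  G is a collider here and neither G nor any of its descendants is conditioned on, so the collider stays closed — the path is blocked at G.
Path 2: C ← L ← T → K
  T is a fork here and T is conditioned on, so the path is blocked at T.
Path 3: C ← T → K
  T is a fork here and T is conditioned on, so the path is blocked at T.
Path 4: C ← D → K
  D is a fork here and D is conditioned on, so the path is blocked at D.
Path 5: C → F ← J → D → K
  D is a chain here and D is conditioned on, so the path is blocked at D.
Since every path is blocked, d-separation holds.

Yes — C and K are d-separated given {D, F, T}.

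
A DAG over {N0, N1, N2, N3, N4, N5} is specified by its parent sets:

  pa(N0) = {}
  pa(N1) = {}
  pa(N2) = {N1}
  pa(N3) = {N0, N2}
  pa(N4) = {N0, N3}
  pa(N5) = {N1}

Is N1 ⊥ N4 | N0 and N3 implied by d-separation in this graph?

2 paths connect N1 and N4; each must be blocked for d-separation to hold:
Path 1: N1 → N2 → N3 ← N0 → N4
  N0 is a fork here and N0 is conditioned on, so the path is blocked at N0.
Path 2: N1 → N2 → N3 → N4
  N3 is a chain here and N3 is conditioned on, so the path is blocked at N3.
Since every path is blocked, d-separation holds.

Yes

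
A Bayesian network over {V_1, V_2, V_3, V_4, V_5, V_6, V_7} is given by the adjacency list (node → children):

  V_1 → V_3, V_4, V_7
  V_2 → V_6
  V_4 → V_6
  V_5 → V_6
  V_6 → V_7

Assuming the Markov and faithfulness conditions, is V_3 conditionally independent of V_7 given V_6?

No

2 paths connect V_3 and V_7; each must be blocked for d-separation to hold:
Path 1: V_3 ← V_1 → V_4 → V_6 → V_7
  V_6 is a chain here and V_6 is conditioned on, so the path is blocked at V_6.
Path 2: V_3 ← V_1 → V_7
  V_1 is a fork and V_1 is not conditioned on — no node blocks this path, so it is active.
At least one path is unblocked, so d-separation fails.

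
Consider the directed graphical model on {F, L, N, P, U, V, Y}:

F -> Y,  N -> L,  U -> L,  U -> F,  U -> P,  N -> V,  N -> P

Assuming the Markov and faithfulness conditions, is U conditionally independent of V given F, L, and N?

Yes — U and V are d-separated given {F, L, N}.

We examine all 2 paths between U and V:
Path 1: U → P ← N → V
  P is a collider here and neither P nor any of its descendants is conditioned on, so the collider stays closed — the path is blocked at P.
Path 2: U → L ← N → V
  N is a fork here and N is conditioned on, so the path is blocked at N.
All paths are blocked; U ⊥ V | {F, L, N} holds.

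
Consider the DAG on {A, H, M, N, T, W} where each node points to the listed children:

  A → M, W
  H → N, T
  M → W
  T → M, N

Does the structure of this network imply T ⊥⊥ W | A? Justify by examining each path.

No

We examine all 2 paths between T and W:
Path 1: T → M → W
  M is a chain and M is not conditioned on — no node blocks this path, so it is active.
Path 2: T → M ← A → W
  M is a collider here and neither M nor any of its descendants is conditioned on, so the collider stays closed — the path is blocked at M.
Because an active path exists, T and W are not d-separated.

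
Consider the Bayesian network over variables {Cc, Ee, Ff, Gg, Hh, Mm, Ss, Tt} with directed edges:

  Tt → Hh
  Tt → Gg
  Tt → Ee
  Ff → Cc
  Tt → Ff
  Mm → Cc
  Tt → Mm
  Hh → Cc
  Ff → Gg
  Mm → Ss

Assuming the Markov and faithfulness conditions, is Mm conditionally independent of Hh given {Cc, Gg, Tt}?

No

Enumerating the 6 paths from Mm to Hh and testing each for blocking by {Cc, Gg, Tt}:
Path 1: Mm ← Tt → Gg ← Ff → Cc ← Hh
  Tt is a fork here and Tt is conditioned on, so the path is blocked at Tt.
Path 2: Mm ← Tt → Ff → Cc ← Hh
  Tt is a fork here and Tt is conditioned on, so the path is blocked at Tt.
Path 3: Mm ← Tt → Hh
  Tt is a fork here and Tt is conditioned on, so the path is blocked at Tt.
Path 4: Mm → Cc ← Ff ← Tt → Hh
  Tt is a fork here and Tt is conditioned on, so the path is blocked at Tt.
Path 5: Mm → Cc ← Ff → Gg ← Tt → Hh
  Tt is a fork here and Tt is conditioned on, so the path is blocked at Tt.
Path 6: Mm → Cc ← Hh
  Cc is a collider and Cc is conditioned on, which opens it — no node blocks this path, so it is active.
Since the path Mm → Cc ← Hh is active, Mm and Hh are not d-separated given {Cc, Gg, Tt}.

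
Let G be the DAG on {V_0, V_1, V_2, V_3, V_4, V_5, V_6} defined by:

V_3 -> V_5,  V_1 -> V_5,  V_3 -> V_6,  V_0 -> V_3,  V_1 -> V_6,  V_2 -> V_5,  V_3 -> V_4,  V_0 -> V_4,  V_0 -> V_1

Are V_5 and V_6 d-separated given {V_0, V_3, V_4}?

There are 6 undirected paths between V_5 and V_6; checking each against the conditioning set {V_0, V_3, V_4}:
Path 1: V_5 ← V_3 → V_4 ← V_0 → V_1 → V_6
  V_3 is a fork here and V_3 is conditioned on, so the path is blocked at V_3.
Path 2: V_5 ← V_3 → V_6
  V_3 is a fork here and V_3 is conditioned on, so the path is blocked at V_3.
Path 3: V_5 ← V_3 ← V_0 → V_1 → V_6
  V_3 is a chain here and V_3 is conditioned on, so the path is blocked at V_3.
Path 4: V_5 ← V_1 → V_6
  V_1 is a fork and V_1 is not conditioned on — no node blocks this path, so it is active.
Path 5: V_5 ← V_1 ← V_0 → V_4 ← V_3 → V_6
  V_0 is a fork here and V_0 is conditioned on, so the path is blocked at V_0.
Path 6: V_5 ← V_1 ← V_0 → V_3 → V_6
  V_0 is a fork here and V_0 is conditioned on, so the path is blocked at V_0.
At least one path is unblocked, so d-separation fails.

No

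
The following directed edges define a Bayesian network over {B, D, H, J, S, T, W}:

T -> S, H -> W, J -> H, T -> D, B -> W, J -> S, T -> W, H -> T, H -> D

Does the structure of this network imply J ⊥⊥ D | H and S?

We examine all 6 paths between J and D:
Path 1: J → S ← T → D
  S is a collider and S is conditioned on, which opens it; T is a fork and T is not conditioned on — no node blocks this path, so it is active.
Path 2: J → S ← T → W ← H → D
  W is a collider here and neither W nor any of its descendants is conditioned on, so the collider stays closed — the path is blocked at W.
Path 3: J → S ← T ← H → D
  H is a fork here and H is conditioned on, so the path is blocked at H.
Path 4: J → H → D
  H is a chain here and H is conditioned on, so the path is blocked at H.
Path 5: J → H → T → D
  H is a chain here and H is conditioned on, so the path is blocked at H.
Path 6: J → H → W ← T → D
  H is a chain here and H is conditioned on, so the path is blocked at H.
Since the path J → S ← T → D is active, J and D are not d-separated given {H, S}.

No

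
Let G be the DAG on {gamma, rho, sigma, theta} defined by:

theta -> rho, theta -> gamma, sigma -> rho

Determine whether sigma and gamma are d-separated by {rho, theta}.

The only undirected path from sigma to gamma is:
Path 1: sigma → rho ← theta → gamma
  theta is a fork here and theta is conditioned on, so the path is blocked at theta.
All paths are blocked; sigma ⊥ gamma | {rho, theta} holds.

Yes — sigma and gamma are d-separated given {rho, theta}.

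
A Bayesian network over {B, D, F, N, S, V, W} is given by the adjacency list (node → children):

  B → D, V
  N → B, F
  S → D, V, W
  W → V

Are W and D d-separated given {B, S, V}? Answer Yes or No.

Yes — W and D are d-separated given {B, S, V}.

There are 4 undirected paths between W and D; checking each against the conditioning set {B, S, V}:
  1. W → V ← B → D — V:collider[open]; B:fork[blocks] ⇒ blocked
  2. W → V ← S → D — V:collider[open]; S:fork[blocks] ⇒ blocked
  3. W ← S → V ← B → D — S:fork[blocks]; V:collider[open]; B:fork[blocks] ⇒ blocked
  4. W ← S → D — S:fork[blocks] ⇒ blocked
Every path is blocked, so W and D are d-separated given {B, S, V}.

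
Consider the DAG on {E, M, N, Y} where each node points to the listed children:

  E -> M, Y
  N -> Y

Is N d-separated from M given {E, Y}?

Yes

The only undirected path from N to M is:
Path 1: N → Y ← E → M
  E is a fork here and E is conditioned on, so the path is blocked at E.
All paths are blocked; N ⊥ M | {E, Y} holds.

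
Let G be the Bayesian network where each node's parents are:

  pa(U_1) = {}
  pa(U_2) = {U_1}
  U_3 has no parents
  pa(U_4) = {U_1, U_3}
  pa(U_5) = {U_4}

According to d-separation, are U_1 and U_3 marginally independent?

Yes — U_1 and U_3 are d-separated given ∅.

There is one path between U_1 and U_3:
Path 1: U_1 → U_4 ← U_3
  U_4 is a collider here and neither U_4 nor any of its descendants is conditioned on, so the collider stays closed — the path is blocked at U_4.
All paths are blocked; U_1 ⊥ U_3 | ∅ holds.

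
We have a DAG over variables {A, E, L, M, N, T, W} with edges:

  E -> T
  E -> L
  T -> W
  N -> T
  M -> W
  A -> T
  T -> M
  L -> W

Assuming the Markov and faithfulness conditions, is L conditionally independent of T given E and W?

No

3 paths connect L and T; each must be blocked for d-separation to hold:
  1. L → W ← M ← T — W:collider[open]; M:chain[open] ⇒ active
  2. L → W ← T — W:collider[open] ⇒ active
  3. L ← E → T — E:fork[blocks] ⇒ blocked
At least one path is unblocked, so d-separation fails.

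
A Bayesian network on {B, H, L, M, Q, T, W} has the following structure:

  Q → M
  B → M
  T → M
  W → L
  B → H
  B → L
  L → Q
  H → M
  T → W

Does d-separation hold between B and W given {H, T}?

Yes

There are 6 undirected paths between B and W; checking each against the conditioning set {H, T}:
Path 1: B → L → Q → M ← T → W
  M is a collider here and neither M nor any of its descendants is conditioned on, so the collider stays closed — the path is blocked at M.
Path 2: B → L ← W
  L is a collider here and neither L nor any of its descendants is conditioned on, so the collider stays closed — the path is blocked at L.
Path 3: B → H → M ← Q ← L ← W
  H is a chain here and H is conditioned on, so the path is blocked at H.
Path 4: B → H → M ← T → W
  H is a chain here and H is conditioned on, so the path is blocked at H.
Path 5: B → M ← Q ← L ← W
  M is a collider here and neither M nor any of its descendants is conditioned on, so the collider stays closed — the path is blocked at M.
Path 6: B → M ← T → W
  M is a collider here and neither M nor any of its descendants is conditioned on, so the collider stays closed — the path is blocked at M.
Every path is blocked, so B and W are d-separated given {H, T}.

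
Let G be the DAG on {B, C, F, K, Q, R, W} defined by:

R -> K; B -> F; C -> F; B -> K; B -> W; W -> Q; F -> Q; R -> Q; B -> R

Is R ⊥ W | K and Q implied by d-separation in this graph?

We examine all 6 paths between R and W:
Path 1: R → K ← B → F → Q ← W
  K is a collider and K is conditioned on, which opens it; B is a fork and B is not conditioned on; F is a chain and F is not conditioned on; Q is a collider and Q is conditioned on, which opens it — no node blocks this path, so it is active.
Path 2: R → K ← B → W
  K is a collider and K is conditioned on, which opens it; B is a fork and B is not conditioned on — no node blocks this path, so it is active.
Path 3: R ← B → F → Q ← W
  B is a fork and B is not conditioned on; F is a chain and F is not conditioned on; Q is a collider and Q is conditioned on, which opens it — no node blocks this path, so it is active.
Path 4: R ← B → W
  B is a fork and B is not conditioned on — no node blocks this path, so it is active.
Path 5: R → Q ← F ← B → W
  Q is a collider and Q is conditioned on, which opens it; F is a chain and F is not conditioned on; B is a fork and B is not conditioned on — no node blocks this path, so it is active.
Path 6: R → Q ← W
  Q is a collider and Q is conditioned on, which opens it — no node blocks this path, so it is active.
Since the path R → K ← B → F → Q ← W is active, R and W are not d-separated given {K, Q}.

No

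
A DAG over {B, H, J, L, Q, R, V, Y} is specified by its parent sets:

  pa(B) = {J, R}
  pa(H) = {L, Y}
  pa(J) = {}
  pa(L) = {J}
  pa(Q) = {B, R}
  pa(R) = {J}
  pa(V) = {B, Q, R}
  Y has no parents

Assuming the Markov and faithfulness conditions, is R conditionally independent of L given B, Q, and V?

We examine all 6 paths between R and L:
Path 1: R ← J → L
  J is a fork and J is not conditioned on — no node blocks this path, so it is active.
Path 2: R → B ← J → L
  B is a collider and B is conditioned on, which opens it; J is a fork and J is not conditioned on — no node blocks this path, so it is active.
Path 3: R → V ← B ← J → L
  B is a chain here and B is conditioned on, so the path is blocked at B.
Path 4: R → V ← Q ← B ← J → L
  Q is a chain here and Q is conditioned on, so the path is blocked at Q.
Path 5: R → Q ← B ← J → L
  B is a chain here and B is conditioned on, so the path is blocked at B.
Path 6: R → Q → V ← B ← J → L
  Q is a chain here and Q is conditioned on, so the path is blocked at Q.
Since the path R ← J → L is active, R and L are not d-separated given {B, Q, V}.

No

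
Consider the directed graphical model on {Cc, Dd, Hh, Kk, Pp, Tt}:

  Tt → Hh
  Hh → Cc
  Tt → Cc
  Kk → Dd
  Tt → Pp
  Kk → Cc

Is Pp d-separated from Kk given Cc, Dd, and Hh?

No

2 paths connect Pp and Kk; each must be blocked for d-separation to hold:
  1. Pp ← Tt → Cc ← Kk — Tt:fork[open]; Cc:collider[open] ⇒ active
  2. Pp ← Tt → Hh → Cc ← Kk — Tt:fork[open]; Hh:chain[blocks]; Cc:collider[open] ⇒ blocked
Since the path Pp ← Tt → Cc ← Kk is active, Pp and Kk are not d-separated given {Cc, Dd, Hh}.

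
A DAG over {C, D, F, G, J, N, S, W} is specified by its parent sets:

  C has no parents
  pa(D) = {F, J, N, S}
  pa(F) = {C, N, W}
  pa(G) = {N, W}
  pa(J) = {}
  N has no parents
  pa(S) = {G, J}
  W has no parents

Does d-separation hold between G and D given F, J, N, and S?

There are 6 undirected paths between G and D; checking each against the conditioning set {F, J, N, S}:
Path 1: G → S ← J → D
  J is a fork here and J is conditioned on, so the path is blocked at J.
Path 2: G → S → D
  S is a chain here and S is conditioned on, so the path is blocked at S.
Path 3: G ← W → F ← N → D
  N is a fork here and N is conditioned on, so the path is blocked at N.
Path 4: G ← W → F → D
  F is a chain here and F is conditioned on, so the path is blocked at F.
Path 5: G ← N → F → D
  N is a fork here and N is conditioned on, so the path is blocked at N.
Path 6: G ← N → D
  N is a fork here and N is conditioned on, so the path is blocked at N.
All paths are blocked; G ⊥ D | {F, J, N, S} holds.

Yes — G and D are d-separated given {F, J, N, S}.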